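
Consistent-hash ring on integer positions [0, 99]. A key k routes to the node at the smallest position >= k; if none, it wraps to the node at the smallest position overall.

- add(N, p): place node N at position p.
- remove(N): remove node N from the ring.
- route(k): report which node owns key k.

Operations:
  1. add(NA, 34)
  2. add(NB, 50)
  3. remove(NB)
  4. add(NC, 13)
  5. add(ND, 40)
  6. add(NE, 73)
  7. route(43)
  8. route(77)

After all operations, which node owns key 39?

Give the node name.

Op 1: add NA@34 -> ring=[34:NA]
Op 2: add NB@50 -> ring=[34:NA,50:NB]
Op 3: remove NB -> ring=[34:NA]
Op 4: add NC@13 -> ring=[13:NC,34:NA]
Op 5: add ND@40 -> ring=[13:NC,34:NA,40:ND]
Op 6: add NE@73 -> ring=[13:NC,34:NA,40:ND,73:NE]
Op 7: route key 43: smallest pos >= 43 is 73 -> NE
Op 8: route key 77: none >= 77, wrap to smallest pos 13 -> NC
Final route key 39: smallest pos >= 39 is 40 -> ND

Answer: ND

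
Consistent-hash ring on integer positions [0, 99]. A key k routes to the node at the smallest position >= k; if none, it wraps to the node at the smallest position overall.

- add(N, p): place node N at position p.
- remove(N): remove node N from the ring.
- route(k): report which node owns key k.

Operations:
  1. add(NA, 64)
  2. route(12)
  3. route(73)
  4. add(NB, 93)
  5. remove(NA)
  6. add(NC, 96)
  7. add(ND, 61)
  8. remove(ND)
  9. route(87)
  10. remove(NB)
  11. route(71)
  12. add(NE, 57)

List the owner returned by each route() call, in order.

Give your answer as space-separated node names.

Answer: NA NA NB NC

Derivation:
Op 1: add NA@64 -> ring=[64:NA]
Op 2: route key 12: smallest pos >= 12 is 64 -> NA
Op 3: route key 73: none >= 73, wrap to smallest pos 64 -> NA
Op 4: add NB@93 -> ring=[64:NA,93:NB]
Op 5: remove NA -> ring=[93:NB]
Op 6: add NC@96 -> ring=[93:NB,96:NC]
Op 7: add ND@61 -> ring=[61:ND,93:NB,96:NC]
Op 8: remove ND -> ring=[93:NB,96:NC]
Op 9: route key 87: smallest pos >= 87 is 93 -> NB
Op 10: remove NB -> ring=[96:NC]
Op 11: route key 71: smallest pos >= 71 is 96 -> NC
Op 12: add NE@57 -> ring=[57:NE,96:NC]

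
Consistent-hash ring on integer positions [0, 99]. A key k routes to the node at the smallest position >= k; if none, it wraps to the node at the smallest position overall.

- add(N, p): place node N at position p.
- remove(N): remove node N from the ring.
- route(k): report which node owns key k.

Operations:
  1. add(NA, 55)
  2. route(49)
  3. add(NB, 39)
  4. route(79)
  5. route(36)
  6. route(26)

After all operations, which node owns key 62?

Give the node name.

Op 1: add NA@55 -> ring=[55:NA]
Op 2: route key 49: smallest pos >= 49 is 55 -> NA
Op 3: add NB@39 -> ring=[39:NB,55:NA]
Op 4: route key 79: none >= 79, wrap to smallest pos 39 -> NB
Op 5: route key 36: smallest pos >= 36 is 39 -> NB
Op 6: route key 26: smallest pos >= 26 is 39 -> NB
Final route key 62: none >= 62, wrap to smallest pos 39 -> NB

Answer: NB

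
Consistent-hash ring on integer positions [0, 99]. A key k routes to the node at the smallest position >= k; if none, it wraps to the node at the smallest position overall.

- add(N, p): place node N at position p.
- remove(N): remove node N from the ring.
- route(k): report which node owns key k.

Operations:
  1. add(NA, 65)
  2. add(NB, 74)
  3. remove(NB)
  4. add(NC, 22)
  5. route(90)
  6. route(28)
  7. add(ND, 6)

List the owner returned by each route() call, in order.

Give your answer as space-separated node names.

Answer: NC NA

Derivation:
Op 1: add NA@65 -> ring=[65:NA]
Op 2: add NB@74 -> ring=[65:NA,74:NB]
Op 3: remove NB -> ring=[65:NA]
Op 4: add NC@22 -> ring=[22:NC,65:NA]
Op 5: route key 90: none >= 90, wrap to smallest pos 22 -> NC
Op 6: route key 28: smallest pos >= 28 is 65 -> NA
Op 7: add ND@6 -> ring=[6:ND,22:NC,65:NA]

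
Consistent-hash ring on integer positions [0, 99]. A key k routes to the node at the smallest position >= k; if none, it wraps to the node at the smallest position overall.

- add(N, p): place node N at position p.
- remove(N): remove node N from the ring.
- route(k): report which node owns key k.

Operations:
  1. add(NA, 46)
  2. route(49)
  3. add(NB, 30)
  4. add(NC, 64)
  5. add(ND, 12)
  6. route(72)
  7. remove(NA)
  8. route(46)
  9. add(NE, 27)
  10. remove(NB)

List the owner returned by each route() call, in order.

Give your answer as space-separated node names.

Answer: NA ND NC

Derivation:
Op 1: add NA@46 -> ring=[46:NA]
Op 2: route key 49: none >= 49, wrap to smallest pos 46 -> NA
Op 3: add NB@30 -> ring=[30:NB,46:NA]
Op 4: add NC@64 -> ring=[30:NB,46:NA,64:NC]
Op 5: add ND@12 -> ring=[12:ND,30:NB,46:NA,64:NC]
Op 6: route key 72: none >= 72, wrap to smallest pos 12 -> ND
Op 7: remove NA -> ring=[12:ND,30:NB,64:NC]
Op 8: route key 46: smallest pos >= 46 is 64 -> NC
Op 9: add NE@27 -> ring=[12:ND,27:NE,30:NB,64:NC]
Op 10: remove NB -> ring=[12:ND,27:NE,64:NC]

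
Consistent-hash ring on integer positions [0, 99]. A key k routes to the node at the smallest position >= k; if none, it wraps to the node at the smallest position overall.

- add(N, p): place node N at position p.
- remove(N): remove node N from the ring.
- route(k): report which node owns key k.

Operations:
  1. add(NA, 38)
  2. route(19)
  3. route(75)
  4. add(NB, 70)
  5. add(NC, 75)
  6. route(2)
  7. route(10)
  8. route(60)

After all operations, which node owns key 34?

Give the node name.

Op 1: add NA@38 -> ring=[38:NA]
Op 2: route key 19: smallest pos >= 19 is 38 -> NA
Op 3: route key 75: none >= 75, wrap to smallest pos 38 -> NA
Op 4: add NB@70 -> ring=[38:NA,70:NB]
Op 5: add NC@75 -> ring=[38:NA,70:NB,75:NC]
Op 6: route key 2: smallest pos >= 2 is 38 -> NA
Op 7: route key 10: smallest pos >= 10 is 38 -> NA
Op 8: route key 60: smallest pos >= 60 is 70 -> NB
Final route key 34: smallest pos >= 34 is 38 -> NA

Answer: NA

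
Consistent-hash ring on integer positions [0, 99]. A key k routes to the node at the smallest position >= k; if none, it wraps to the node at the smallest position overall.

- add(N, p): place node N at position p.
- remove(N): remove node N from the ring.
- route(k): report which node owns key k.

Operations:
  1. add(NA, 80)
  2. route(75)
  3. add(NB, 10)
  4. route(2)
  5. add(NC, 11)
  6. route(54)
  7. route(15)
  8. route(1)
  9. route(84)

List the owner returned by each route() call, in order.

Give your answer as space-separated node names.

Answer: NA NB NA NA NB NB

Derivation:
Op 1: add NA@80 -> ring=[80:NA]
Op 2: route key 75: smallest pos >= 75 is 80 -> NA
Op 3: add NB@10 -> ring=[10:NB,80:NA]
Op 4: route key 2: smallest pos >= 2 is 10 -> NB
Op 5: add NC@11 -> ring=[10:NB,11:NC,80:NA]
Op 6: route key 54: smallest pos >= 54 is 80 -> NA
Op 7: route key 15: smallest pos >= 15 is 80 -> NA
Op 8: route key 1: smallest pos >= 1 is 10 -> NB
Op 9: route key 84: none >= 84, wrap to smallest pos 10 -> NB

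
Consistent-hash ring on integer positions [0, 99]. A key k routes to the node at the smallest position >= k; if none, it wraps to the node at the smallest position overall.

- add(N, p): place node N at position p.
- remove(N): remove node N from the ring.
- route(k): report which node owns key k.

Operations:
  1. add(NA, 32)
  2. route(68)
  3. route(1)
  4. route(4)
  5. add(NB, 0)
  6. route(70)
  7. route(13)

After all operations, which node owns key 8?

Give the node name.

Answer: NA

Derivation:
Op 1: add NA@32 -> ring=[32:NA]
Op 2: route key 68: none >= 68, wrap to smallest pos 32 -> NA
Op 3: route key 1: smallest pos >= 1 is 32 -> NA
Op 4: route key 4: smallest pos >= 4 is 32 -> NA
Op 5: add NB@0 -> ring=[0:NB,32:NA]
Op 6: route key 70: none >= 70, wrap to smallest pos 0 -> NB
Op 7: route key 13: smallest pos >= 13 is 32 -> NA
Final route key 8: smallest pos >= 8 is 32 -> NA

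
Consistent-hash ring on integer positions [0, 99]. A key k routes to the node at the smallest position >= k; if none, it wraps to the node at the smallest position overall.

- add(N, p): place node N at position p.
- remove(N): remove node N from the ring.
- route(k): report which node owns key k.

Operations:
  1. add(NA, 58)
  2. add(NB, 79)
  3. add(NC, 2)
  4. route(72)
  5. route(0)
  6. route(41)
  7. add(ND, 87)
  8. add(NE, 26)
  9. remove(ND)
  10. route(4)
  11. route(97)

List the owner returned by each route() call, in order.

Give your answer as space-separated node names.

Answer: NB NC NA NE NC

Derivation:
Op 1: add NA@58 -> ring=[58:NA]
Op 2: add NB@79 -> ring=[58:NA,79:NB]
Op 3: add NC@2 -> ring=[2:NC,58:NA,79:NB]
Op 4: route key 72: smallest pos >= 72 is 79 -> NB
Op 5: route key 0: smallest pos >= 0 is 2 -> NC
Op 6: route key 41: smallest pos >= 41 is 58 -> NA
Op 7: add ND@87 -> ring=[2:NC,58:NA,79:NB,87:ND]
Op 8: add NE@26 -> ring=[2:NC,26:NE,58:NA,79:NB,87:ND]
Op 9: remove ND -> ring=[2:NC,26:NE,58:NA,79:NB]
Op 10: route key 4: smallest pos >= 4 is 26 -> NE
Op 11: route key 97: none >= 97, wrap to smallest pos 2 -> NC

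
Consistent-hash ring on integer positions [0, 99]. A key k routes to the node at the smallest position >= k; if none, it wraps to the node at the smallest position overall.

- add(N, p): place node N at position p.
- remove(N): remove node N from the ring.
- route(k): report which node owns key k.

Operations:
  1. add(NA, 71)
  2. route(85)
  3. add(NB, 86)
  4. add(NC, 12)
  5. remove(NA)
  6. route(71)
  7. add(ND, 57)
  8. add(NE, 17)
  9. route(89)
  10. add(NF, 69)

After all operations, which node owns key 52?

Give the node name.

Answer: ND

Derivation:
Op 1: add NA@71 -> ring=[71:NA]
Op 2: route key 85: none >= 85, wrap to smallest pos 71 -> NA
Op 3: add NB@86 -> ring=[71:NA,86:NB]
Op 4: add NC@12 -> ring=[12:NC,71:NA,86:NB]
Op 5: remove NA -> ring=[12:NC,86:NB]
Op 6: route key 71: smallest pos >= 71 is 86 -> NB
Op 7: add ND@57 -> ring=[12:NC,57:ND,86:NB]
Op 8: add NE@17 -> ring=[12:NC,17:NE,57:ND,86:NB]
Op 9: route key 89: none >= 89, wrap to smallest pos 12 -> NC
Op 10: add NF@69 -> ring=[12:NC,17:NE,57:ND,69:NF,86:NB]
Final route key 52: smallest pos >= 52 is 57 -> ND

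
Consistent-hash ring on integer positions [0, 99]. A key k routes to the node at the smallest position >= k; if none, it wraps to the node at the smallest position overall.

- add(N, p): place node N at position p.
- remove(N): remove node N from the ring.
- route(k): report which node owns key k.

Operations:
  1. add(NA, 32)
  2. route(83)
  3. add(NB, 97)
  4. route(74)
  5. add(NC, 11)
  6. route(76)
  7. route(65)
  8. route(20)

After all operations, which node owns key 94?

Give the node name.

Answer: NB

Derivation:
Op 1: add NA@32 -> ring=[32:NA]
Op 2: route key 83: none >= 83, wrap to smallest pos 32 -> NA
Op 3: add NB@97 -> ring=[32:NA,97:NB]
Op 4: route key 74: smallest pos >= 74 is 97 -> NB
Op 5: add NC@11 -> ring=[11:NC,32:NA,97:NB]
Op 6: route key 76: smallest pos >= 76 is 97 -> NB
Op 7: route key 65: smallest pos >= 65 is 97 -> NB
Op 8: route key 20: smallest pos >= 20 is 32 -> NA
Final route key 94: smallest pos >= 94 is 97 -> NB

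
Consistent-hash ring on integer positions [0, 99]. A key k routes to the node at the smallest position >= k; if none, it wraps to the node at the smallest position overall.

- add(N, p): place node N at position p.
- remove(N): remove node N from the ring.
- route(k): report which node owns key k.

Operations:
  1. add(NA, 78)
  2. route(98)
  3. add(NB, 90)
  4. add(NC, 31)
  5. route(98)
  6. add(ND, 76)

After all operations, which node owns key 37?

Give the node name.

Answer: ND

Derivation:
Op 1: add NA@78 -> ring=[78:NA]
Op 2: route key 98: none >= 98, wrap to smallest pos 78 -> NA
Op 3: add NB@90 -> ring=[78:NA,90:NB]
Op 4: add NC@31 -> ring=[31:NC,78:NA,90:NB]
Op 5: route key 98: none >= 98, wrap to smallest pos 31 -> NC
Op 6: add ND@76 -> ring=[31:NC,76:ND,78:NA,90:NB]
Final route key 37: smallest pos >= 37 is 76 -> ND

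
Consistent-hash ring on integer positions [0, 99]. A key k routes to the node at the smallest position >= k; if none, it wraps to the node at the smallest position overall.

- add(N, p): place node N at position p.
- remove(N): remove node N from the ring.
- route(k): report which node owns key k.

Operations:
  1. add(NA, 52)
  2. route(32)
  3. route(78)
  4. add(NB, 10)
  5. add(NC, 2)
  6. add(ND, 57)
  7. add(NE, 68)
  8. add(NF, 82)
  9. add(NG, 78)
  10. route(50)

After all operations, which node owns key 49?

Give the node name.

Op 1: add NA@52 -> ring=[52:NA]
Op 2: route key 32: smallest pos >= 32 is 52 -> NA
Op 3: route key 78: none >= 78, wrap to smallest pos 52 -> NA
Op 4: add NB@10 -> ring=[10:NB,52:NA]
Op 5: add NC@2 -> ring=[2:NC,10:NB,52:NA]
Op 6: add ND@57 -> ring=[2:NC,10:NB,52:NA,57:ND]
Op 7: add NE@68 -> ring=[2:NC,10:NB,52:NA,57:ND,68:NE]
Op 8: add NF@82 -> ring=[2:NC,10:NB,52:NA,57:ND,68:NE,82:NF]
Op 9: add NG@78 -> ring=[2:NC,10:NB,52:NA,57:ND,68:NE,78:NG,82:NF]
Op 10: route key 50: smallest pos >= 50 is 52 -> NA
Final route key 49: smallest pos >= 49 is 52 -> NA

Answer: NA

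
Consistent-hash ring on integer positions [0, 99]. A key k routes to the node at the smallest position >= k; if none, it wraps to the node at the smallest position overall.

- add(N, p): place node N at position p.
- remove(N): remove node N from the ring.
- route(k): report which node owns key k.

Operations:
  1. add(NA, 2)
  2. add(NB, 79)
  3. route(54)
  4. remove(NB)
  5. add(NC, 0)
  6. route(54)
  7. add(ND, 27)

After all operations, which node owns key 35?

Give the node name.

Answer: NC

Derivation:
Op 1: add NA@2 -> ring=[2:NA]
Op 2: add NB@79 -> ring=[2:NA,79:NB]
Op 3: route key 54: smallest pos >= 54 is 79 -> NB
Op 4: remove NB -> ring=[2:NA]
Op 5: add NC@0 -> ring=[0:NC,2:NA]
Op 6: route key 54: none >= 54, wrap to smallest pos 0 -> NC
Op 7: add ND@27 -> ring=[0:NC,2:NA,27:ND]
Final route key 35: none >= 35, wrap to smallest pos 0 -> NC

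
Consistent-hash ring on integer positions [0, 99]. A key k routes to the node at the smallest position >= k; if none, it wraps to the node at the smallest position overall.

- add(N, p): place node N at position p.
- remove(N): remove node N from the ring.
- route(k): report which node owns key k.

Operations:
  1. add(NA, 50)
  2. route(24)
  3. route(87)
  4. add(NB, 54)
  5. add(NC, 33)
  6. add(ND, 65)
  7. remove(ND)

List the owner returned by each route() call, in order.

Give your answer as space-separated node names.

Answer: NA NA

Derivation:
Op 1: add NA@50 -> ring=[50:NA]
Op 2: route key 24: smallest pos >= 24 is 50 -> NA
Op 3: route key 87: none >= 87, wrap to smallest pos 50 -> NA
Op 4: add NB@54 -> ring=[50:NA,54:NB]
Op 5: add NC@33 -> ring=[33:NC,50:NA,54:NB]
Op 6: add ND@65 -> ring=[33:NC,50:NA,54:NB,65:ND]
Op 7: remove ND -> ring=[33:NC,50:NA,54:NB]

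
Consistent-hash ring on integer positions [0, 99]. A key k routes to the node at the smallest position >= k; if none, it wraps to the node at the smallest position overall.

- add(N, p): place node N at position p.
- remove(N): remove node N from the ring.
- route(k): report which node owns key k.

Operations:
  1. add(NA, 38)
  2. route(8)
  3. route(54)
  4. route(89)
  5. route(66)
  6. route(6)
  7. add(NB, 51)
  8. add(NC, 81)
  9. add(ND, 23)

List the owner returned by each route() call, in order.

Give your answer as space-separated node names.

Op 1: add NA@38 -> ring=[38:NA]
Op 2: route key 8: smallest pos >= 8 is 38 -> NA
Op 3: route key 54: none >= 54, wrap to smallest pos 38 -> NA
Op 4: route key 89: none >= 89, wrap to smallest pos 38 -> NA
Op 5: route key 66: none >= 66, wrap to smallest pos 38 -> NA
Op 6: route key 6: smallest pos >= 6 is 38 -> NA
Op 7: add NB@51 -> ring=[38:NA,51:NB]
Op 8: add NC@81 -> ring=[38:NA,51:NB,81:NC]
Op 9: add ND@23 -> ring=[23:ND,38:NA,51:NB,81:NC]

Answer: NA NA NA NA NA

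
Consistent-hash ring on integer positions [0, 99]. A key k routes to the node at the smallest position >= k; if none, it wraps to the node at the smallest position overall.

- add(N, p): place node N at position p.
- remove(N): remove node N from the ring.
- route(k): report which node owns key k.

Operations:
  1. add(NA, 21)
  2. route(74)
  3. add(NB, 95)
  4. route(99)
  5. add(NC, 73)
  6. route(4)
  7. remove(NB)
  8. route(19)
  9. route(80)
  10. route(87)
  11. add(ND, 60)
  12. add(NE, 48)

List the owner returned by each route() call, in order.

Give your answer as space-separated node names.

Answer: NA NA NA NA NA NA

Derivation:
Op 1: add NA@21 -> ring=[21:NA]
Op 2: route key 74: none >= 74, wrap to smallest pos 21 -> NA
Op 3: add NB@95 -> ring=[21:NA,95:NB]
Op 4: route key 99: none >= 99, wrap to smallest pos 21 -> NA
Op 5: add NC@73 -> ring=[21:NA,73:NC,95:NB]
Op 6: route key 4: smallest pos >= 4 is 21 -> NA
Op 7: remove NB -> ring=[21:NA,73:NC]
Op 8: route key 19: smallest pos >= 19 is 21 -> NA
Op 9: route key 80: none >= 80, wrap to smallest pos 21 -> NA
Op 10: route key 87: none >= 87, wrap to smallest pos 21 -> NA
Op 11: add ND@60 -> ring=[21:NA,60:ND,73:NC]
Op 12: add NE@48 -> ring=[21:NA,48:NE,60:ND,73:NC]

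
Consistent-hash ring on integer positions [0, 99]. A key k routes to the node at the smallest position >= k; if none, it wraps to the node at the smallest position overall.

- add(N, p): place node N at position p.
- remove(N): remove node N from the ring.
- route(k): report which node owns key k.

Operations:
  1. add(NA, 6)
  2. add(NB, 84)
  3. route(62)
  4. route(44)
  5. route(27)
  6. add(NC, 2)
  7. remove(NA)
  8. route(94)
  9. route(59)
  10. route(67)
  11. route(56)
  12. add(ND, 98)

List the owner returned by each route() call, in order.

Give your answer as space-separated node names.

Op 1: add NA@6 -> ring=[6:NA]
Op 2: add NB@84 -> ring=[6:NA,84:NB]
Op 3: route key 62: smallest pos >= 62 is 84 -> NB
Op 4: route key 44: smallest pos >= 44 is 84 -> NB
Op 5: route key 27: smallest pos >= 27 is 84 -> NB
Op 6: add NC@2 -> ring=[2:NC,6:NA,84:NB]
Op 7: remove NA -> ring=[2:NC,84:NB]
Op 8: route key 94: none >= 94, wrap to smallest pos 2 -> NC
Op 9: route key 59: smallest pos >= 59 is 84 -> NB
Op 10: route key 67: smallest pos >= 67 is 84 -> NB
Op 11: route key 56: smallest pos >= 56 is 84 -> NB
Op 12: add ND@98 -> ring=[2:NC,84:NB,98:ND]

Answer: NB NB NB NC NB NB NB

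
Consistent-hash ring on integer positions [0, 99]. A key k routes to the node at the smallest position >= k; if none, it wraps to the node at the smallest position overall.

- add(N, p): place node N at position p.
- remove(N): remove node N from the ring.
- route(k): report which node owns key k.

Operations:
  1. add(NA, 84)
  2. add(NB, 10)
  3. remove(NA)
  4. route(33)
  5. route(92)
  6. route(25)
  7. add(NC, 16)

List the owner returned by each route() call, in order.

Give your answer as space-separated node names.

Op 1: add NA@84 -> ring=[84:NA]
Op 2: add NB@10 -> ring=[10:NB,84:NA]
Op 3: remove NA -> ring=[10:NB]
Op 4: route key 33: none >= 33, wrap to smallest pos 10 -> NB
Op 5: route key 92: none >= 92, wrap to smallest pos 10 -> NB
Op 6: route key 25: none >= 25, wrap to smallest pos 10 -> NB
Op 7: add NC@16 -> ring=[10:NB,16:NC]

Answer: NB NB NB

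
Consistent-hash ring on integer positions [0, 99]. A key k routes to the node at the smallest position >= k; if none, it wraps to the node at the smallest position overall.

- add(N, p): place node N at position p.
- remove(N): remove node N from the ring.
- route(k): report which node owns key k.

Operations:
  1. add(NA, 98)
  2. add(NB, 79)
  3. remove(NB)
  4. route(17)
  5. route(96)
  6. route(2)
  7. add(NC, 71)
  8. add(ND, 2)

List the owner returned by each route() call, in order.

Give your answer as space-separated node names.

Answer: NA NA NA

Derivation:
Op 1: add NA@98 -> ring=[98:NA]
Op 2: add NB@79 -> ring=[79:NB,98:NA]
Op 3: remove NB -> ring=[98:NA]
Op 4: route key 17: smallest pos >= 17 is 98 -> NA
Op 5: route key 96: smallest pos >= 96 is 98 -> NA
Op 6: route key 2: smallest pos >= 2 is 98 -> NA
Op 7: add NC@71 -> ring=[71:NC,98:NA]
Op 8: add ND@2 -> ring=[2:ND,71:NC,98:NA]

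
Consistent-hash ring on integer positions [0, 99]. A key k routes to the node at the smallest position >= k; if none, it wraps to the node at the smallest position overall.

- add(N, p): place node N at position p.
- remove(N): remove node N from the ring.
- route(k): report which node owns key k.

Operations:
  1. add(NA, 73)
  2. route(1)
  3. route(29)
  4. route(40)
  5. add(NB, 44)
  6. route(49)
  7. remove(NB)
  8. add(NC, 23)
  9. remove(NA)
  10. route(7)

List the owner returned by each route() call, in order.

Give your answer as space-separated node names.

Answer: NA NA NA NA NC

Derivation:
Op 1: add NA@73 -> ring=[73:NA]
Op 2: route key 1: smallest pos >= 1 is 73 -> NA
Op 3: route key 29: smallest pos >= 29 is 73 -> NA
Op 4: route key 40: smallest pos >= 40 is 73 -> NA
Op 5: add NB@44 -> ring=[44:NB,73:NA]
Op 6: route key 49: smallest pos >= 49 is 73 -> NA
Op 7: remove NB -> ring=[73:NA]
Op 8: add NC@23 -> ring=[23:NC,73:NA]
Op 9: remove NA -> ring=[23:NC]
Op 10: route key 7: smallest pos >= 7 is 23 -> NC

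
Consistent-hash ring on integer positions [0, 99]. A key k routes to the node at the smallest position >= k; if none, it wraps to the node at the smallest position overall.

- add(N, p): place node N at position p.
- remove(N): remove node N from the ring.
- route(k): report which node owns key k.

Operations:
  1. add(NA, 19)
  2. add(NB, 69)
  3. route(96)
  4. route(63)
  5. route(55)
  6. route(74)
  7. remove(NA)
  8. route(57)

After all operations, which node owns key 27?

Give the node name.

Op 1: add NA@19 -> ring=[19:NA]
Op 2: add NB@69 -> ring=[19:NA,69:NB]
Op 3: route key 96: none >= 96, wrap to smallest pos 19 -> NA
Op 4: route key 63: smallest pos >= 63 is 69 -> NB
Op 5: route key 55: smallest pos >= 55 is 69 -> NB
Op 6: route key 74: none >= 74, wrap to smallest pos 19 -> NA
Op 7: remove NA -> ring=[69:NB]
Op 8: route key 57: smallest pos >= 57 is 69 -> NB
Final route key 27: smallest pos >= 27 is 69 -> NB

Answer: NB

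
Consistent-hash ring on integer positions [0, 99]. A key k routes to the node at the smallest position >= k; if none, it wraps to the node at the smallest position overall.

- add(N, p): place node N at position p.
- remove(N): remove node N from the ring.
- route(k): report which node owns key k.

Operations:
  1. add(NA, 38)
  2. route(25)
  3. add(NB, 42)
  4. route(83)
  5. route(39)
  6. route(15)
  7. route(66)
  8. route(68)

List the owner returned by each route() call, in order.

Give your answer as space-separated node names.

Op 1: add NA@38 -> ring=[38:NA]
Op 2: route key 25: smallest pos >= 25 is 38 -> NA
Op 3: add NB@42 -> ring=[38:NA,42:NB]
Op 4: route key 83: none >= 83, wrap to smallest pos 38 -> NA
Op 5: route key 39: smallest pos >= 39 is 42 -> NB
Op 6: route key 15: smallest pos >= 15 is 38 -> NA
Op 7: route key 66: none >= 66, wrap to smallest pos 38 -> NA
Op 8: route key 68: none >= 68, wrap to smallest pos 38 -> NA

Answer: NA NA NB NA NA NA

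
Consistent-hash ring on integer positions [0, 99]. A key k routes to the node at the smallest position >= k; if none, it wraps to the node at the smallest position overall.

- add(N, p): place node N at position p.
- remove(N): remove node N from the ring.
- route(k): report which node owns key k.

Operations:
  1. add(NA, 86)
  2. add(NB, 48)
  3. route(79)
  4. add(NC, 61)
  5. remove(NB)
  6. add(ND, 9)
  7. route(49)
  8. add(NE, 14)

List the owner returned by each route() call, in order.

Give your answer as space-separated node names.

Op 1: add NA@86 -> ring=[86:NA]
Op 2: add NB@48 -> ring=[48:NB,86:NA]
Op 3: route key 79: smallest pos >= 79 is 86 -> NA
Op 4: add NC@61 -> ring=[48:NB,61:NC,86:NA]
Op 5: remove NB -> ring=[61:NC,86:NA]
Op 6: add ND@9 -> ring=[9:ND,61:NC,86:NA]
Op 7: route key 49: smallest pos >= 49 is 61 -> NC
Op 8: add NE@14 -> ring=[9:ND,14:NE,61:NC,86:NA]

Answer: NA NC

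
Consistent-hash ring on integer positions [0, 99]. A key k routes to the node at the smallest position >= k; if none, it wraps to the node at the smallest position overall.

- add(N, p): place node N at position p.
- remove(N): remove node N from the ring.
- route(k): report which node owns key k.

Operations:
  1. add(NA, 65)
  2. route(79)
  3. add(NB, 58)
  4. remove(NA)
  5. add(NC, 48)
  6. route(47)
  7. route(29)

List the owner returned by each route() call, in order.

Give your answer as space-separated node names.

Answer: NA NC NC

Derivation:
Op 1: add NA@65 -> ring=[65:NA]
Op 2: route key 79: none >= 79, wrap to smallest pos 65 -> NA
Op 3: add NB@58 -> ring=[58:NB,65:NA]
Op 4: remove NA -> ring=[58:NB]
Op 5: add NC@48 -> ring=[48:NC,58:NB]
Op 6: route key 47: smallest pos >= 47 is 48 -> NC
Op 7: route key 29: smallest pos >= 29 is 48 -> NC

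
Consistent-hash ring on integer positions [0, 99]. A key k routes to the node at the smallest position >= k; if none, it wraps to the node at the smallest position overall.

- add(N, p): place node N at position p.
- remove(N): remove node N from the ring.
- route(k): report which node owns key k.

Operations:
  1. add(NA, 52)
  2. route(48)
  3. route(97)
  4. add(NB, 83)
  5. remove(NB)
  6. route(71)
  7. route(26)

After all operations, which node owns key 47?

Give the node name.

Op 1: add NA@52 -> ring=[52:NA]
Op 2: route key 48: smallest pos >= 48 is 52 -> NA
Op 3: route key 97: none >= 97, wrap to smallest pos 52 -> NA
Op 4: add NB@83 -> ring=[52:NA,83:NB]
Op 5: remove NB -> ring=[52:NA]
Op 6: route key 71: none >= 71, wrap to smallest pos 52 -> NA
Op 7: route key 26: smallest pos >= 26 is 52 -> NA
Final route key 47: smallest pos >= 47 is 52 -> NA

Answer: NA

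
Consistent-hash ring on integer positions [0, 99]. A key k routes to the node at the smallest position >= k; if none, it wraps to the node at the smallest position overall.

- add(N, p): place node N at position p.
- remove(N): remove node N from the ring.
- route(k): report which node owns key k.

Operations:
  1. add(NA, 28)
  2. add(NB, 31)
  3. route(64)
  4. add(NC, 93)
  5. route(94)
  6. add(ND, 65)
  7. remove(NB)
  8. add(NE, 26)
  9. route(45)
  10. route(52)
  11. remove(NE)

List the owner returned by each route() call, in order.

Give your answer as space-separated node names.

Answer: NA NA ND ND

Derivation:
Op 1: add NA@28 -> ring=[28:NA]
Op 2: add NB@31 -> ring=[28:NA,31:NB]
Op 3: route key 64: none >= 64, wrap to smallest pos 28 -> NA
Op 4: add NC@93 -> ring=[28:NA,31:NB,93:NC]
Op 5: route key 94: none >= 94, wrap to smallest pos 28 -> NA
Op 6: add ND@65 -> ring=[28:NA,31:NB,65:ND,93:NC]
Op 7: remove NB -> ring=[28:NA,65:ND,93:NC]
Op 8: add NE@26 -> ring=[26:NE,28:NA,65:ND,93:NC]
Op 9: route key 45: smallest pos >= 45 is 65 -> ND
Op 10: route key 52: smallest pos >= 52 is 65 -> ND
Op 11: remove NE -> ring=[28:NA,65:ND,93:NC]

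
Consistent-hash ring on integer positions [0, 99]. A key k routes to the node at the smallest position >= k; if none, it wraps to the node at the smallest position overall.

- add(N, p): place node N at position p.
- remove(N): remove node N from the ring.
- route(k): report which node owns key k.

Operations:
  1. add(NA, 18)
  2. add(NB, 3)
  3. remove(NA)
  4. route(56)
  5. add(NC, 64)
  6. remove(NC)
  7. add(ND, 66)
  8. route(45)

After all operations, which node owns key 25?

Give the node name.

Op 1: add NA@18 -> ring=[18:NA]
Op 2: add NB@3 -> ring=[3:NB,18:NA]
Op 3: remove NA -> ring=[3:NB]
Op 4: route key 56: none >= 56, wrap to smallest pos 3 -> NB
Op 5: add NC@64 -> ring=[3:NB,64:NC]
Op 6: remove NC -> ring=[3:NB]
Op 7: add ND@66 -> ring=[3:NB,66:ND]
Op 8: route key 45: smallest pos >= 45 is 66 -> ND
Final route key 25: smallest pos >= 25 is 66 -> ND

Answer: ND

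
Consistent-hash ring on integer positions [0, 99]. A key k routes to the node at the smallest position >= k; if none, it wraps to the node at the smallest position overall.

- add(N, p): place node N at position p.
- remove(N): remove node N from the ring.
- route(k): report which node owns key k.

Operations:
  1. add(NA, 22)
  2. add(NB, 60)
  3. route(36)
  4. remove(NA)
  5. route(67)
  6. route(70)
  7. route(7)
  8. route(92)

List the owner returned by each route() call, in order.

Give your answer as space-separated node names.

Op 1: add NA@22 -> ring=[22:NA]
Op 2: add NB@60 -> ring=[22:NA,60:NB]
Op 3: route key 36: smallest pos >= 36 is 60 -> NB
Op 4: remove NA -> ring=[60:NB]
Op 5: route key 67: none >= 67, wrap to smallest pos 60 -> NB
Op 6: route key 70: none >= 70, wrap to smallest pos 60 -> NB
Op 7: route key 7: smallest pos >= 7 is 60 -> NB
Op 8: route key 92: none >= 92, wrap to smallest pos 60 -> NB

Answer: NB NB NB NB NB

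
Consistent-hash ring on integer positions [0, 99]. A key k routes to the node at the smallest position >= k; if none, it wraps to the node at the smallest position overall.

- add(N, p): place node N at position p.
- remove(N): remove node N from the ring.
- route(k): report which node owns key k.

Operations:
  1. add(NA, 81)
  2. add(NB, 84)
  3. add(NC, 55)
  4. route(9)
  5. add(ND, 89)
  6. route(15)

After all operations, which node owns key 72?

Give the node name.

Op 1: add NA@81 -> ring=[81:NA]
Op 2: add NB@84 -> ring=[81:NA,84:NB]
Op 3: add NC@55 -> ring=[55:NC,81:NA,84:NB]
Op 4: route key 9: smallest pos >= 9 is 55 -> NC
Op 5: add ND@89 -> ring=[55:NC,81:NA,84:NB,89:ND]
Op 6: route key 15: smallest pos >= 15 is 55 -> NC
Final route key 72: smallest pos >= 72 is 81 -> NA

Answer: NA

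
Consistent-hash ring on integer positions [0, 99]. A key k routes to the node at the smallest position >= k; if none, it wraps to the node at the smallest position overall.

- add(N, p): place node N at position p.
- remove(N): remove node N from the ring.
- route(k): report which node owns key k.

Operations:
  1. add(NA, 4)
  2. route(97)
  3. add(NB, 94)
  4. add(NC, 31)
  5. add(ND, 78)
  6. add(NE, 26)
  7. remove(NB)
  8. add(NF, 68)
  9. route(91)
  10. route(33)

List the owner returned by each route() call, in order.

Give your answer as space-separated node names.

Op 1: add NA@4 -> ring=[4:NA]
Op 2: route key 97: none >= 97, wrap to smallest pos 4 -> NA
Op 3: add NB@94 -> ring=[4:NA,94:NB]
Op 4: add NC@31 -> ring=[4:NA,31:NC,94:NB]
Op 5: add ND@78 -> ring=[4:NA,31:NC,78:ND,94:NB]
Op 6: add NE@26 -> ring=[4:NA,26:NE,31:NC,78:ND,94:NB]
Op 7: remove NB -> ring=[4:NA,26:NE,31:NC,78:ND]
Op 8: add NF@68 -> ring=[4:NA,26:NE,31:NC,68:NF,78:ND]
Op 9: route key 91: none >= 91, wrap to smallest pos 4 -> NA
Op 10: route key 33: smallest pos >= 33 is 68 -> NF

Answer: NA NA NF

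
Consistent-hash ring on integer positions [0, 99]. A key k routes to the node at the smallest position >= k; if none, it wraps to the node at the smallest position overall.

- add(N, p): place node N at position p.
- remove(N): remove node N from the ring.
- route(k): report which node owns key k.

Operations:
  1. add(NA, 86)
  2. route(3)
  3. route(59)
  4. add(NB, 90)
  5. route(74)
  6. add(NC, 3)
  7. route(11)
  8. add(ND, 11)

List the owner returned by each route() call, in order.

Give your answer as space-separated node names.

Op 1: add NA@86 -> ring=[86:NA]
Op 2: route key 3: smallest pos >= 3 is 86 -> NA
Op 3: route key 59: smallest pos >= 59 is 86 -> NA
Op 4: add NB@90 -> ring=[86:NA,90:NB]
Op 5: route key 74: smallest pos >= 74 is 86 -> NA
Op 6: add NC@3 -> ring=[3:NC,86:NA,90:NB]
Op 7: route key 11: smallest pos >= 11 is 86 -> NA
Op 8: add ND@11 -> ring=[3:NC,11:ND,86:NA,90:NB]

Answer: NA NA NA NA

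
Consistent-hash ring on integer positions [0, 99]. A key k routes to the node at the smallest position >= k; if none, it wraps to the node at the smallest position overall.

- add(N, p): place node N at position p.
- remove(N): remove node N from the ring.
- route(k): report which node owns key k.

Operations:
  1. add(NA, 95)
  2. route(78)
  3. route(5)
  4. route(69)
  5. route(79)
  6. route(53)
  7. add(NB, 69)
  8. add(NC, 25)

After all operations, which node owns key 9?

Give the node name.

Op 1: add NA@95 -> ring=[95:NA]
Op 2: route key 78: smallest pos >= 78 is 95 -> NA
Op 3: route key 5: smallest pos >= 5 is 95 -> NA
Op 4: route key 69: smallest pos >= 69 is 95 -> NA
Op 5: route key 79: smallest pos >= 79 is 95 -> NA
Op 6: route key 53: smallest pos >= 53 is 95 -> NA
Op 7: add NB@69 -> ring=[69:NB,95:NA]
Op 8: add NC@25 -> ring=[25:NC,69:NB,95:NA]
Final route key 9: smallest pos >= 9 is 25 -> NC

Answer: NC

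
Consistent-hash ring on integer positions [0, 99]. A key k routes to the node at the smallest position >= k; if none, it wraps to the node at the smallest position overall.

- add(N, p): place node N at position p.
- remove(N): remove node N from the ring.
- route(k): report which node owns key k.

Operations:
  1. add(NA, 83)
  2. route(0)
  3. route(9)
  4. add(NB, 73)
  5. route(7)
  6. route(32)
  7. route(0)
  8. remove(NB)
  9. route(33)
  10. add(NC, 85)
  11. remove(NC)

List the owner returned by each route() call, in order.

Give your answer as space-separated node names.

Answer: NA NA NB NB NB NA

Derivation:
Op 1: add NA@83 -> ring=[83:NA]
Op 2: route key 0: smallest pos >= 0 is 83 -> NA
Op 3: route key 9: smallest pos >= 9 is 83 -> NA
Op 4: add NB@73 -> ring=[73:NB,83:NA]
Op 5: route key 7: smallest pos >= 7 is 73 -> NB
Op 6: route key 32: smallest pos >= 32 is 73 -> NB
Op 7: route key 0: smallest pos >= 0 is 73 -> NB
Op 8: remove NB -> ring=[83:NA]
Op 9: route key 33: smallest pos >= 33 is 83 -> NA
Op 10: add NC@85 -> ring=[83:NA,85:NC]
Op 11: remove NC -> ring=[83:NA]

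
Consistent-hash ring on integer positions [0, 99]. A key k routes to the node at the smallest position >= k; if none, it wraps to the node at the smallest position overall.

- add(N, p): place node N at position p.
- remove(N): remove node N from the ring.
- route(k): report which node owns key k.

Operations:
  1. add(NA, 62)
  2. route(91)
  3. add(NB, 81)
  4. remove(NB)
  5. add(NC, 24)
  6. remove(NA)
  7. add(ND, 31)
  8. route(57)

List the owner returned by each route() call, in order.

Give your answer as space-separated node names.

Op 1: add NA@62 -> ring=[62:NA]
Op 2: route key 91: none >= 91, wrap to smallest pos 62 -> NA
Op 3: add NB@81 -> ring=[62:NA,81:NB]
Op 4: remove NB -> ring=[62:NA]
Op 5: add NC@24 -> ring=[24:NC,62:NA]
Op 6: remove NA -> ring=[24:NC]
Op 7: add ND@31 -> ring=[24:NC,31:ND]
Op 8: route key 57: none >= 57, wrap to smallest pos 24 -> NC

Answer: NA NC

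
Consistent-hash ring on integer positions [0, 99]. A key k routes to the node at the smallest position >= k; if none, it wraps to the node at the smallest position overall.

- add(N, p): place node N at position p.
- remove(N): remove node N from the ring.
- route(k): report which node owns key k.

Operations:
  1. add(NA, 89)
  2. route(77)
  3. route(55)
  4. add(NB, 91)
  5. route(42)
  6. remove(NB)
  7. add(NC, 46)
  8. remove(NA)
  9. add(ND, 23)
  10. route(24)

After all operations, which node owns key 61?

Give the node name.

Answer: ND

Derivation:
Op 1: add NA@89 -> ring=[89:NA]
Op 2: route key 77: smallest pos >= 77 is 89 -> NA
Op 3: route key 55: smallest pos >= 55 is 89 -> NA
Op 4: add NB@91 -> ring=[89:NA,91:NB]
Op 5: route key 42: smallest pos >= 42 is 89 -> NA
Op 6: remove NB -> ring=[89:NA]
Op 7: add NC@46 -> ring=[46:NC,89:NA]
Op 8: remove NA -> ring=[46:NC]
Op 9: add ND@23 -> ring=[23:ND,46:NC]
Op 10: route key 24: smallest pos >= 24 is 46 -> NC
Final route key 61: none >= 61, wrap to smallest pos 23 -> ND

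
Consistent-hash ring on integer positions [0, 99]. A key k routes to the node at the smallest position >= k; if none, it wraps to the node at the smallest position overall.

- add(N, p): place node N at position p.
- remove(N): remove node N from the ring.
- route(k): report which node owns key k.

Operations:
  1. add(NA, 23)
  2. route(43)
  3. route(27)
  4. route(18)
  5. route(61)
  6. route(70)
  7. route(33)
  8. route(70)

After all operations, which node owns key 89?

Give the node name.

Answer: NA

Derivation:
Op 1: add NA@23 -> ring=[23:NA]
Op 2: route key 43: none >= 43, wrap to smallest pos 23 -> NA
Op 3: route key 27: none >= 27, wrap to smallest pos 23 -> NA
Op 4: route key 18: smallest pos >= 18 is 23 -> NA
Op 5: route key 61: none >= 61, wrap to smallest pos 23 -> NA
Op 6: route key 70: none >= 70, wrap to smallest pos 23 -> NA
Op 7: route key 33: none >= 33, wrap to smallest pos 23 -> NA
Op 8: route key 70: none >= 70, wrap to smallest pos 23 -> NA
Final route key 89: none >= 89, wrap to smallest pos 23 -> NA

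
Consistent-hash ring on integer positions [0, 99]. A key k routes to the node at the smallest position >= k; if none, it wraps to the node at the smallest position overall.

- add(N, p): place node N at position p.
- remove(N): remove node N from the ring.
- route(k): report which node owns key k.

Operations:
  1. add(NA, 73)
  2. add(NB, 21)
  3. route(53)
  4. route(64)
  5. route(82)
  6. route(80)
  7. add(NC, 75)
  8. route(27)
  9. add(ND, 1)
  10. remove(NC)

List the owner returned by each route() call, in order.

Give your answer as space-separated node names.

Op 1: add NA@73 -> ring=[73:NA]
Op 2: add NB@21 -> ring=[21:NB,73:NA]
Op 3: route key 53: smallest pos >= 53 is 73 -> NA
Op 4: route key 64: smallest pos >= 64 is 73 -> NA
Op 5: route key 82: none >= 82, wrap to smallest pos 21 -> NB
Op 6: route key 80: none >= 80, wrap to smallest pos 21 -> NB
Op 7: add NC@75 -> ring=[21:NB,73:NA,75:NC]
Op 8: route key 27: smallest pos >= 27 is 73 -> NA
Op 9: add ND@1 -> ring=[1:ND,21:NB,73:NA,75:NC]
Op 10: remove NC -> ring=[1:ND,21:NB,73:NA]

Answer: NA NA NB NB NA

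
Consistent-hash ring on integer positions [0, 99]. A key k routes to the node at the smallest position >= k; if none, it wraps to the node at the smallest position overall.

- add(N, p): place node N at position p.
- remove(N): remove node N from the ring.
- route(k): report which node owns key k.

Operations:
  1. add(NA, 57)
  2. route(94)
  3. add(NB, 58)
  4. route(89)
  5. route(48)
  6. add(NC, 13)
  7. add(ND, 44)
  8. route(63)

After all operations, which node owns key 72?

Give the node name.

Op 1: add NA@57 -> ring=[57:NA]
Op 2: route key 94: none >= 94, wrap to smallest pos 57 -> NA
Op 3: add NB@58 -> ring=[57:NA,58:NB]
Op 4: route key 89: none >= 89, wrap to smallest pos 57 -> NA
Op 5: route key 48: smallest pos >= 48 is 57 -> NA
Op 6: add NC@13 -> ring=[13:NC,57:NA,58:NB]
Op 7: add ND@44 -> ring=[13:NC,44:ND,57:NA,58:NB]
Op 8: route key 63: none >= 63, wrap to smallest pos 13 -> NC
Final route key 72: none >= 72, wrap to smallest pos 13 -> NC

Answer: NC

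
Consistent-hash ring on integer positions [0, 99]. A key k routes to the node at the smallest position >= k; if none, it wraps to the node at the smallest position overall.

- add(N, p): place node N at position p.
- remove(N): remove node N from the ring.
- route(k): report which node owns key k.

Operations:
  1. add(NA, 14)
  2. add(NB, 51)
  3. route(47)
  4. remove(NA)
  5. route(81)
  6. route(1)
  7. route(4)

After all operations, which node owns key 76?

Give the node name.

Op 1: add NA@14 -> ring=[14:NA]
Op 2: add NB@51 -> ring=[14:NA,51:NB]
Op 3: route key 47: smallest pos >= 47 is 51 -> NB
Op 4: remove NA -> ring=[51:NB]
Op 5: route key 81: none >= 81, wrap to smallest pos 51 -> NB
Op 6: route key 1: smallest pos >= 1 is 51 -> NB
Op 7: route key 4: smallest pos >= 4 is 51 -> NB
Final route key 76: none >= 76, wrap to smallest pos 51 -> NB

Answer: NB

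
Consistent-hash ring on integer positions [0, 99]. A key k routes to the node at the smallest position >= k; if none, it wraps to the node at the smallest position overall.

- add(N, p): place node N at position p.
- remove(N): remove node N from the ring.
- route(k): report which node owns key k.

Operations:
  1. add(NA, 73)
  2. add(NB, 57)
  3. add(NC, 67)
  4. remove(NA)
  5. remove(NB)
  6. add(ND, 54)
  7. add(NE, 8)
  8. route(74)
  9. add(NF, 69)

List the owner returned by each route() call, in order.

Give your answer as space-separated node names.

Op 1: add NA@73 -> ring=[73:NA]
Op 2: add NB@57 -> ring=[57:NB,73:NA]
Op 3: add NC@67 -> ring=[57:NB,67:NC,73:NA]
Op 4: remove NA -> ring=[57:NB,67:NC]
Op 5: remove NB -> ring=[67:NC]
Op 6: add ND@54 -> ring=[54:ND,67:NC]
Op 7: add NE@8 -> ring=[8:NE,54:ND,67:NC]
Op 8: route key 74: none >= 74, wrap to smallest pos 8 -> NE
Op 9: add NF@69 -> ring=[8:NE,54:ND,67:NC,69:NF]

Answer: NE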